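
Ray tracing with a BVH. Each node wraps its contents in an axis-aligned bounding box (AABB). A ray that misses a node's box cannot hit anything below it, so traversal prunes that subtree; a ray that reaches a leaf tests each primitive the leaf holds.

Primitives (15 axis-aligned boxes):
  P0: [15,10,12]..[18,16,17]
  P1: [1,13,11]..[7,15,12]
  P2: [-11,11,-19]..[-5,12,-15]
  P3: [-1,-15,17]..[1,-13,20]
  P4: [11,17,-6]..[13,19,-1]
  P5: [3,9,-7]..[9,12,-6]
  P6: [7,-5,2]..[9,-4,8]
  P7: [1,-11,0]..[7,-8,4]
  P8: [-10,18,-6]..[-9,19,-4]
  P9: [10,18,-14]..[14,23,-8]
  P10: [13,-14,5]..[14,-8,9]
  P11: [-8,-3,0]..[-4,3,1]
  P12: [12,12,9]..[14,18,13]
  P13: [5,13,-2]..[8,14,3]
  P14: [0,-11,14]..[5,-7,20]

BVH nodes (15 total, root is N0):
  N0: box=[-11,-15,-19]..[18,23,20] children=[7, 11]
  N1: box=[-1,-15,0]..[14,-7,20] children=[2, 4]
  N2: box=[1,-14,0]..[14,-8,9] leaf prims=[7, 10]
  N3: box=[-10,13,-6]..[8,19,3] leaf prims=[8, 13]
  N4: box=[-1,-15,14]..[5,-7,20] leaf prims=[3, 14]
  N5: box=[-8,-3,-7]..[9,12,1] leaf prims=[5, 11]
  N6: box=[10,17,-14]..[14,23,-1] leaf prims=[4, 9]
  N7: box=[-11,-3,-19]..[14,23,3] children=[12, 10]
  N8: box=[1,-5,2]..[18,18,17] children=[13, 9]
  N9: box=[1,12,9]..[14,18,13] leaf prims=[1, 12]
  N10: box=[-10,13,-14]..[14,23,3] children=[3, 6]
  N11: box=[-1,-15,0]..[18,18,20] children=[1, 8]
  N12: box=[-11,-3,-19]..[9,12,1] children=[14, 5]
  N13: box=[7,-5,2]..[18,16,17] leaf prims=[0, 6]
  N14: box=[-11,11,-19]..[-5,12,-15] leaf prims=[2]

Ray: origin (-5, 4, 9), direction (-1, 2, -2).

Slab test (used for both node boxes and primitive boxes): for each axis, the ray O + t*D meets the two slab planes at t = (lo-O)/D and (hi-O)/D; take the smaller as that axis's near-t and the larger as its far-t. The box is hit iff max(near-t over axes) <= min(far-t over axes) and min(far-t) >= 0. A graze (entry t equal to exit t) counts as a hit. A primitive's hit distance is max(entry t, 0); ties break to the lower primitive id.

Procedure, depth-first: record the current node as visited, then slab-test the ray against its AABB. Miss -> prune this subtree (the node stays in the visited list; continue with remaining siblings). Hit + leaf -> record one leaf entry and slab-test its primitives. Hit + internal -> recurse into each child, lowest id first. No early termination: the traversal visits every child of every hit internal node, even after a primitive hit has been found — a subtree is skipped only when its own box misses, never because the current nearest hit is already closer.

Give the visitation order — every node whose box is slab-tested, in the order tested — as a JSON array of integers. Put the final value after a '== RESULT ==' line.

Trace the traversal:
N0 x:[-23,6] y:[-19/2,19/2] z:[-11/2,14] -> hit [-11/2,6], descend [7, 11]
  N7 x:[-19,6] y:[-7/2,19/2] z:[3,14] -> hit [3,6], descend [10, 12]
    N10 x:[-19,5] y:[9/2,19/2] z:[3,23/2] -> hit [9/2,5], descend [3, 6]
      N3 x:[-13,5] y:[9/2,15/2] z:[3,15/2] -> hit [9/2,5] leaf, test {P8(miss), P13(miss)}
      N6 x:[-19,-15] y:[13/2,19/2] z:[5,23/2] -> miss, prune
    N12 x:[-14,6] y:[-7/2,4] z:[4,14] -> hit [4,4], descend [5, 14]
      N5 x:[-14,3] y:[-7/2,4] z:[4,8] -> miss, prune
      N14 x:[0,6] y:[7/2,4] z:[12,14] -> miss, prune
  N11 x:[-23,-4] y:[-19/2,7] z:[-11/2,9/2] -> miss, prune

Summary -> nodes [0, 7, 10, 3, 6, 12, 5, 14, 11]; box-tests=9; leaf-entries=1; first=miss

== RESULT ==
[0, 7, 10, 3, 6, 12, 5, 14, 11]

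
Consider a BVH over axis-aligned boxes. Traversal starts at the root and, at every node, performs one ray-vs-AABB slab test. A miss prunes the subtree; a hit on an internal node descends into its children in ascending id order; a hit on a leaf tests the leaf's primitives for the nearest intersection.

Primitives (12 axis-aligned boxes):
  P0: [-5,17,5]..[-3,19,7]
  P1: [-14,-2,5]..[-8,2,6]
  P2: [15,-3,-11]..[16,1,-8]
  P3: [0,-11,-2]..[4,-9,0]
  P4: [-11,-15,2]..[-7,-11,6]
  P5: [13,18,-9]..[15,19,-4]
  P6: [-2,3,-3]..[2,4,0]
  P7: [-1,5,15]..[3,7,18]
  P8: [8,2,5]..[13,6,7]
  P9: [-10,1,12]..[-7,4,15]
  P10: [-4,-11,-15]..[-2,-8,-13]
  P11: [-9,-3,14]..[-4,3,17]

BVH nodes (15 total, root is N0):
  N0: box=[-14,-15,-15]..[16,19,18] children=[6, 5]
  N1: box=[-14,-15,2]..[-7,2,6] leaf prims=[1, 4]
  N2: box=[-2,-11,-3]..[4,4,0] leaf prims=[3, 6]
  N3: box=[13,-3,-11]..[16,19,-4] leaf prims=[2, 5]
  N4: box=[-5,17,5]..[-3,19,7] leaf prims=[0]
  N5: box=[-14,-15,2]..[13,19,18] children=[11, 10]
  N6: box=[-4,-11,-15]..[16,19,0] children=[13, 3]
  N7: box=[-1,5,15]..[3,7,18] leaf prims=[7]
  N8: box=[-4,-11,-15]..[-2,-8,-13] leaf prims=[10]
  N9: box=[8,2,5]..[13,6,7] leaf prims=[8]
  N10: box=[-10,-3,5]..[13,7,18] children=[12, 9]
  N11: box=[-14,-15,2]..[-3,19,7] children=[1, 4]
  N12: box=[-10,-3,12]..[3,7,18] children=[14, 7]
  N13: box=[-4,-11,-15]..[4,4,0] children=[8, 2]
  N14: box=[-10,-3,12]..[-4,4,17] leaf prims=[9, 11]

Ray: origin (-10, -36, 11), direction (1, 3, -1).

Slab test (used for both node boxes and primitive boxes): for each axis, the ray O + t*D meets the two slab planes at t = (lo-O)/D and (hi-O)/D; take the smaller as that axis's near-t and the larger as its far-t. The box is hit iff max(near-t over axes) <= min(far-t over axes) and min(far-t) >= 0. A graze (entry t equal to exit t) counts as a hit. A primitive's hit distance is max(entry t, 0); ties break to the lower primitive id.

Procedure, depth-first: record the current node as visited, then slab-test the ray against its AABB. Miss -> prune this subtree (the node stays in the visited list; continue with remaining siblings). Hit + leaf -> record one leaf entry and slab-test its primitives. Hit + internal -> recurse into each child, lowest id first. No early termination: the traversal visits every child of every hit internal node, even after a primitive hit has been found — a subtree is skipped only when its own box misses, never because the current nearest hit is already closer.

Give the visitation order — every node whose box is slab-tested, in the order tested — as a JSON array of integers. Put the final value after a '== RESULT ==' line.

Trace the traversal:
N0 x:[-4,26] y:[7,55/3] z:[-7,26] -> hit [7,55/3], descend [5, 6]
  N5 x:[-4,23] y:[7,55/3] z:[-7,9] -> hit [7,9], descend [10, 11]
    N10 x:[0,23] y:[11,43/3] z:[-7,6] -> miss, prune
    N11 x:[-4,7] y:[7,55/3] z:[4,9] -> hit [7,7], descend [1, 4]
      N1 x:[-4,3] y:[7,38/3] z:[5,9] -> miss, prune
      N4 x:[5,7] y:[53/3,55/3] z:[4,6] -> miss, prune
  N6 x:[6,26] y:[25/3,55/3] z:[11,26] -> hit [11,55/3], descend [3, 13]
    N3 x:[23,26] y:[11,55/3] z:[15,22] -> miss, prune
    N13 x:[6,14] y:[25/3,40/3] z:[11,26] -> hit [11,40/3], descend [2, 8]
      N2 x:[8,14] y:[25/3,40/3] z:[11,14] -> hit [11,40/3] leaf, test {P3(miss), P6(miss)}
      N8 x:[6,8] y:[25/3,28/3] z:[24,26] -> miss, prune

Summary -> nodes [0, 5, 10, 11, 1, 4, 6, 3, 13, 2, 8]; box-tests=11; leaf-entries=1; first=miss

== RESULT ==
[0, 5, 10, 11, 1, 4, 6, 3, 13, 2, 8]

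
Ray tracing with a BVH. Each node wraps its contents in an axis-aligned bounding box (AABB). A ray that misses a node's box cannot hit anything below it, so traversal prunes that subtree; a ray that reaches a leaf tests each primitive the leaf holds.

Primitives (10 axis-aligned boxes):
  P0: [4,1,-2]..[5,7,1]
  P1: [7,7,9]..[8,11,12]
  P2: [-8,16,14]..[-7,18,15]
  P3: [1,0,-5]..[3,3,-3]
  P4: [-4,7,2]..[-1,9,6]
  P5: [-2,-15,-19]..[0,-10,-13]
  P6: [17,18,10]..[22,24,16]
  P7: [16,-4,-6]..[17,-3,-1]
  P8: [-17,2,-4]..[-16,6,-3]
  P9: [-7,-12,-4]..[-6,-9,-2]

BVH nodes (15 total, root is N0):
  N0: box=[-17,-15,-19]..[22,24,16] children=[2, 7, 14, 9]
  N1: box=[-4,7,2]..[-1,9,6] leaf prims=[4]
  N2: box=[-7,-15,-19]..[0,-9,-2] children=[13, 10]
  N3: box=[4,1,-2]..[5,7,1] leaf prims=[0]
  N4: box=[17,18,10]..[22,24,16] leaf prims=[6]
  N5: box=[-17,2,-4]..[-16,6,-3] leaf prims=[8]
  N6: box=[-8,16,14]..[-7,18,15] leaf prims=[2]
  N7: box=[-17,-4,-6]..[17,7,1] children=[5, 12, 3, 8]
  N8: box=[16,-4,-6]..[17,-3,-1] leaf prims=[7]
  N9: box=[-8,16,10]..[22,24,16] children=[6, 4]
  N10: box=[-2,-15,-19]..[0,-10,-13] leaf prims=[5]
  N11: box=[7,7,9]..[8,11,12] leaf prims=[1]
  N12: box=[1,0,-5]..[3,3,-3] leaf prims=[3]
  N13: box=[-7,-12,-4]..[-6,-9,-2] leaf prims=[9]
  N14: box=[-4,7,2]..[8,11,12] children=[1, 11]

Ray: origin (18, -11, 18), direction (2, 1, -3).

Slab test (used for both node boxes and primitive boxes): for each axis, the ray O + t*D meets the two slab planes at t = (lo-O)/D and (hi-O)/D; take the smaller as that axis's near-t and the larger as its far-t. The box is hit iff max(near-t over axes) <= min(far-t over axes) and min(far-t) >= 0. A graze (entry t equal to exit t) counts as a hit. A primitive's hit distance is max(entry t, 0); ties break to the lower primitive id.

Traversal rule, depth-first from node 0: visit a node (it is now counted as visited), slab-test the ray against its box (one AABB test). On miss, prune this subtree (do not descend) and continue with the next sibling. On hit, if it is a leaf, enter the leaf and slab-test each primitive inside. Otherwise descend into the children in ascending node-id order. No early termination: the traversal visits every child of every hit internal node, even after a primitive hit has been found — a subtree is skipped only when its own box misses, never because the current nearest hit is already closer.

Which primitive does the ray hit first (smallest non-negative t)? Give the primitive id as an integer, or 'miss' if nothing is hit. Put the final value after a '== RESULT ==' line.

Traverse from the root:
N0 x:[-35/2,2] y:[-4,35] z:[2/3,37/3] -> hit [2/3,2], descend [2, 7, 9, 14]
  N2 x:[-25/2,-9] y:[-4,2] z:[20/3,37/3] -> miss, prune
  N7 x:[-35/2,-1/2] y:[7,18] z:[17/3,8] -> miss, prune
  N9 x:[-13,2] y:[27,35] z:[2/3,8/3] -> miss, prune
  N14 x:[-11,-5] y:[18,22] z:[2,16/3] -> miss, prune

Visited [0, 2, 7, 9, 14]. Tests: 5 box, 0 leaf. Nearest: miss.

== RESULT ==
miss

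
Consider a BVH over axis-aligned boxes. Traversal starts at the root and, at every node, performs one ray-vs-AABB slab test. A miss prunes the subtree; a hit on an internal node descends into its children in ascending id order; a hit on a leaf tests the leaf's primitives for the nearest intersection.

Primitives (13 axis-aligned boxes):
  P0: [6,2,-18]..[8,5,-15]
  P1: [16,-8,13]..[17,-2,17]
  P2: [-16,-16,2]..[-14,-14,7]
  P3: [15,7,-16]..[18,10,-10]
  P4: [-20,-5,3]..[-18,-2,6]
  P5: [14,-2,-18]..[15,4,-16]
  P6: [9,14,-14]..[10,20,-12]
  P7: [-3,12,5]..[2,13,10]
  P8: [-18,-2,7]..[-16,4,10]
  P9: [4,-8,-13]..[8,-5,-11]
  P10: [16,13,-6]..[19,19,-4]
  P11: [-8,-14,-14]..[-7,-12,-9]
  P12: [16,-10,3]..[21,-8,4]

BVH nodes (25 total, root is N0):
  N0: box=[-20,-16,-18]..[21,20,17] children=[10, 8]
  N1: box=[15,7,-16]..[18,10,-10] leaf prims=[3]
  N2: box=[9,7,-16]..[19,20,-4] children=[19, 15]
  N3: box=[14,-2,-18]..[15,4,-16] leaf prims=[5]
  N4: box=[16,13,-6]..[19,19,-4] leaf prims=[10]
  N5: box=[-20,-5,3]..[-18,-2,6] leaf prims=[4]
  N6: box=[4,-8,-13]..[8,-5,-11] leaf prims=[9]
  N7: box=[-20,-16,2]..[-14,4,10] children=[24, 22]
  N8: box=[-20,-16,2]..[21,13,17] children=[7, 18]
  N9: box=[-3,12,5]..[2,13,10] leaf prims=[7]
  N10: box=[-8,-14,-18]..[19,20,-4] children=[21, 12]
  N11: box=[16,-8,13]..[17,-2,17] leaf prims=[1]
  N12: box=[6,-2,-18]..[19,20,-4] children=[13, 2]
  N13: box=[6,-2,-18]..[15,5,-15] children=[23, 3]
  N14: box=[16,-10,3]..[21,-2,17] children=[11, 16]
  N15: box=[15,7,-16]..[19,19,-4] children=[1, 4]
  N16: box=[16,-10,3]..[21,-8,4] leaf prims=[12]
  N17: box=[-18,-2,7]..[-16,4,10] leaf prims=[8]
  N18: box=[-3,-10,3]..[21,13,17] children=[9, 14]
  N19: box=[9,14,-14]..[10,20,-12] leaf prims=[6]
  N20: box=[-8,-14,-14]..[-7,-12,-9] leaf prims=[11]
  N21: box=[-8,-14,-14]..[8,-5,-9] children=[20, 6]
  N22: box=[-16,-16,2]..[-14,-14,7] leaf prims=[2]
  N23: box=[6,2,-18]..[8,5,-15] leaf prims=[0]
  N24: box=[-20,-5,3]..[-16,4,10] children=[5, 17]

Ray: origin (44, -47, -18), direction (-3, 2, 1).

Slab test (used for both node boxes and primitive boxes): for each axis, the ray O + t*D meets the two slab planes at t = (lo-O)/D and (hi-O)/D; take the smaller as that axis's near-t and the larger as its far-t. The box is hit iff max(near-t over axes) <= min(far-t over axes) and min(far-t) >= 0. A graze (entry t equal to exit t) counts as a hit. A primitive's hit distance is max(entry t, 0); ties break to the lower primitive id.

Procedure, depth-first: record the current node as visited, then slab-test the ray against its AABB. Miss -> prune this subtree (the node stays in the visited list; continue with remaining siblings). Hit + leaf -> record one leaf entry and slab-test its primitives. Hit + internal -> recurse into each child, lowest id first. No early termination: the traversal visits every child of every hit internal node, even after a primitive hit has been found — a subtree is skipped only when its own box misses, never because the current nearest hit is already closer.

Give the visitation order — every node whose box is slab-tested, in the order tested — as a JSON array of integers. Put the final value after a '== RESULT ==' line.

Trace the traversal:
N0 x:[23/3,64/3] y:[31/2,67/2] z:[0,35] -> hit [31/2,64/3], descend [8, 10]
  N8 x:[23/3,64/3] y:[31/2,30] z:[20,35] -> hit [20,64/3], descend [7, 18]
    N7 x:[58/3,64/3] y:[31/2,51/2] z:[20,28] -> hit [20,64/3], descend [22, 24]
      N22 x:[58/3,20] y:[31/2,33/2] z:[20,25] -> miss, prune
      N24 x:[20,64/3] y:[21,51/2] z:[21,28] -> hit [21,64/3], descend [5, 17]
        N5 x:[62/3,64/3] y:[21,45/2] z:[21,24] -> hit [21,64/3] leaf, test {P4@t=21}
        N17 x:[20,62/3] y:[45/2,51/2] z:[25,28] -> miss, prune
    N18 x:[23/3,47/3] y:[37/2,30] z:[21,35] -> miss, prune
  N10 x:[25/3,52/3] y:[33/2,67/2] z:[0,14] -> miss, prune

order=[0, 8, 7, 22, 24, 5, 17, 18, 10]  |boxes|=9  |leaves|=1  hit=P4

== RESULT ==
[0, 8, 7, 22, 24, 5, 17, 18, 10]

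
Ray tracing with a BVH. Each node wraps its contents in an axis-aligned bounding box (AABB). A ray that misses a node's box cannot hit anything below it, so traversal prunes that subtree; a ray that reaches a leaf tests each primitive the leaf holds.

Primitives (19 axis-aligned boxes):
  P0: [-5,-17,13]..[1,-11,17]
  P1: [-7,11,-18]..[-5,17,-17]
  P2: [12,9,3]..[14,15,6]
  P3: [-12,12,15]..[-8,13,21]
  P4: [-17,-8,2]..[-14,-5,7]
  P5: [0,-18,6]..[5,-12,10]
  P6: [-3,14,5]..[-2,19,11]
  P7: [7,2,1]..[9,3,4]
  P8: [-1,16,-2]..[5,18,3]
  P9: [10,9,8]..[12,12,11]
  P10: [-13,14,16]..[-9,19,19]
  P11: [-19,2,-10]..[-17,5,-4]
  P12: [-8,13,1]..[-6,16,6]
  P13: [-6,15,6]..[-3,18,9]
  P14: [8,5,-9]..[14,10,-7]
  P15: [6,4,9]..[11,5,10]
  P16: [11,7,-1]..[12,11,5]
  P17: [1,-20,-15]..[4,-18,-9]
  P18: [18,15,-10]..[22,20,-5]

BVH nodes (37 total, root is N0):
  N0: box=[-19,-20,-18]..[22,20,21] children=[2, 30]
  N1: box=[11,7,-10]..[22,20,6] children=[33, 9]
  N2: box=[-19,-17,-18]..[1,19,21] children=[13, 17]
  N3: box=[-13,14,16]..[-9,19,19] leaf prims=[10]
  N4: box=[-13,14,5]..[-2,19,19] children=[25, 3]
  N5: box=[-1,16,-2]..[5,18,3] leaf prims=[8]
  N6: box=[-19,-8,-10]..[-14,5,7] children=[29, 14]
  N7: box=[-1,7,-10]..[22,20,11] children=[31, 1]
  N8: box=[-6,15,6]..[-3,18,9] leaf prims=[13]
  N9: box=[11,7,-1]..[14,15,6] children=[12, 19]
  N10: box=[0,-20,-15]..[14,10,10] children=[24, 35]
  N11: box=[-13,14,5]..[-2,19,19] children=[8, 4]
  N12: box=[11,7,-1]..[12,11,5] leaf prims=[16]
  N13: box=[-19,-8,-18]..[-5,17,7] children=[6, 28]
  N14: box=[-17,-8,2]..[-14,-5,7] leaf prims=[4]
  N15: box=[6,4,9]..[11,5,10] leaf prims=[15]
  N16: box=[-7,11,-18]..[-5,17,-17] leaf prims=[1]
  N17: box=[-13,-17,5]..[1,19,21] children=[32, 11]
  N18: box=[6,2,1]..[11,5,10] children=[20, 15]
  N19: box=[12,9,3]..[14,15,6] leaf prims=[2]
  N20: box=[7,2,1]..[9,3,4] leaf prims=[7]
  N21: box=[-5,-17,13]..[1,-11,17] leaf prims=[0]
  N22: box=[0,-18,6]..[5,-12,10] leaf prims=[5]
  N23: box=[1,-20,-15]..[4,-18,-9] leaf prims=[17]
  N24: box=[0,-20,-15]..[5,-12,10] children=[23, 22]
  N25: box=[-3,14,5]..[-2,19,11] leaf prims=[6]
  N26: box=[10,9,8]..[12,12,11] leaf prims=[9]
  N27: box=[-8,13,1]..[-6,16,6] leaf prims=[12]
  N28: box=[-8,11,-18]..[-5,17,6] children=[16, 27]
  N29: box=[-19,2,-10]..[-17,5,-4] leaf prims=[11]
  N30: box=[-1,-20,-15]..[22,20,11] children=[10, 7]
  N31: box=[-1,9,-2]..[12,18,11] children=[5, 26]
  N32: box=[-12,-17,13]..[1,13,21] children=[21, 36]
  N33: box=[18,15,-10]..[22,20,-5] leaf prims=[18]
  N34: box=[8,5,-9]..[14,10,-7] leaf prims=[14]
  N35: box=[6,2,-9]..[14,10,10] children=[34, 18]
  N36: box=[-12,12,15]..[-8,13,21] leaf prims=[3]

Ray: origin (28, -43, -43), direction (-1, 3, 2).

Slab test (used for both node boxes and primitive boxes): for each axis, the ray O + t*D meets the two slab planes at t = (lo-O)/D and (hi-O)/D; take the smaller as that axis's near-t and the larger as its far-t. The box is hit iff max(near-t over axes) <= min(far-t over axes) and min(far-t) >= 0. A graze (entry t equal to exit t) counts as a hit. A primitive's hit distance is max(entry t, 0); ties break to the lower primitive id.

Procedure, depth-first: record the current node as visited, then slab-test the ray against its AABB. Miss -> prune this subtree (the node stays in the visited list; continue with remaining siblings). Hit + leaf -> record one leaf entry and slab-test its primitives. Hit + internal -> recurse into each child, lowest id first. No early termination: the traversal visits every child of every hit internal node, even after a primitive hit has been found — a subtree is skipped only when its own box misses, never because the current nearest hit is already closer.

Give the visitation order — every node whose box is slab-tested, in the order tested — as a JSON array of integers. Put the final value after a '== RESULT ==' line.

Trace the traversal:
N0 x:[6,47] y:[23/3,21] z:[25/2,32] -> hit [25/2,21], descend [2, 30]
  N2 x:[27,47] y:[26/3,62/3] z:[25/2,32] -> miss, prune
  N30 x:[6,29] y:[23/3,21] z:[14,27] -> hit [14,21], descend [7, 10]
    N7 x:[6,29] y:[50/3,21] z:[33/2,27] -> hit [50/3,21], descend [1, 31]
      N1 x:[6,17] y:[50/3,21] z:[33/2,49/2] -> hit [50/3,17], descend [9, 33]
        N9 x:[14,17] y:[50/3,58/3] z:[21,49/2] -> miss, prune
        N33 x:[6,10] y:[58/3,21] z:[33/2,19] -> miss, prune
      N31 x:[16,29] y:[52/3,61/3] z:[41/2,27] -> miss, prune
    N10 x:[14,28] y:[23/3,53/3] z:[14,53/2] -> hit [14,53/3], descend [24, 35]
      N24 x:[23,28] y:[23/3,31/3] z:[14,53/2] -> miss, prune
      N35 x:[14,22] y:[15,53/3] z:[17,53/2] -> hit [17,53/3], descend [18, 34]
        N18 x:[17,22] y:[15,16] z:[22,53/2] -> miss, prune
        N34 x:[14,20] y:[16,53/3] z:[17,18] -> hit [17,53/3] leaf, test {P14@t=17}

13 AABB tests over nodes [0, 2, 30, 7, 1, 9, 33, 31, 10, 24, 35, 18, 34]; 1 leaf entered; closest P14.

== RESULT ==
[0, 2, 30, 7, 1, 9, 33, 31, 10, 24, 35, 18, 34]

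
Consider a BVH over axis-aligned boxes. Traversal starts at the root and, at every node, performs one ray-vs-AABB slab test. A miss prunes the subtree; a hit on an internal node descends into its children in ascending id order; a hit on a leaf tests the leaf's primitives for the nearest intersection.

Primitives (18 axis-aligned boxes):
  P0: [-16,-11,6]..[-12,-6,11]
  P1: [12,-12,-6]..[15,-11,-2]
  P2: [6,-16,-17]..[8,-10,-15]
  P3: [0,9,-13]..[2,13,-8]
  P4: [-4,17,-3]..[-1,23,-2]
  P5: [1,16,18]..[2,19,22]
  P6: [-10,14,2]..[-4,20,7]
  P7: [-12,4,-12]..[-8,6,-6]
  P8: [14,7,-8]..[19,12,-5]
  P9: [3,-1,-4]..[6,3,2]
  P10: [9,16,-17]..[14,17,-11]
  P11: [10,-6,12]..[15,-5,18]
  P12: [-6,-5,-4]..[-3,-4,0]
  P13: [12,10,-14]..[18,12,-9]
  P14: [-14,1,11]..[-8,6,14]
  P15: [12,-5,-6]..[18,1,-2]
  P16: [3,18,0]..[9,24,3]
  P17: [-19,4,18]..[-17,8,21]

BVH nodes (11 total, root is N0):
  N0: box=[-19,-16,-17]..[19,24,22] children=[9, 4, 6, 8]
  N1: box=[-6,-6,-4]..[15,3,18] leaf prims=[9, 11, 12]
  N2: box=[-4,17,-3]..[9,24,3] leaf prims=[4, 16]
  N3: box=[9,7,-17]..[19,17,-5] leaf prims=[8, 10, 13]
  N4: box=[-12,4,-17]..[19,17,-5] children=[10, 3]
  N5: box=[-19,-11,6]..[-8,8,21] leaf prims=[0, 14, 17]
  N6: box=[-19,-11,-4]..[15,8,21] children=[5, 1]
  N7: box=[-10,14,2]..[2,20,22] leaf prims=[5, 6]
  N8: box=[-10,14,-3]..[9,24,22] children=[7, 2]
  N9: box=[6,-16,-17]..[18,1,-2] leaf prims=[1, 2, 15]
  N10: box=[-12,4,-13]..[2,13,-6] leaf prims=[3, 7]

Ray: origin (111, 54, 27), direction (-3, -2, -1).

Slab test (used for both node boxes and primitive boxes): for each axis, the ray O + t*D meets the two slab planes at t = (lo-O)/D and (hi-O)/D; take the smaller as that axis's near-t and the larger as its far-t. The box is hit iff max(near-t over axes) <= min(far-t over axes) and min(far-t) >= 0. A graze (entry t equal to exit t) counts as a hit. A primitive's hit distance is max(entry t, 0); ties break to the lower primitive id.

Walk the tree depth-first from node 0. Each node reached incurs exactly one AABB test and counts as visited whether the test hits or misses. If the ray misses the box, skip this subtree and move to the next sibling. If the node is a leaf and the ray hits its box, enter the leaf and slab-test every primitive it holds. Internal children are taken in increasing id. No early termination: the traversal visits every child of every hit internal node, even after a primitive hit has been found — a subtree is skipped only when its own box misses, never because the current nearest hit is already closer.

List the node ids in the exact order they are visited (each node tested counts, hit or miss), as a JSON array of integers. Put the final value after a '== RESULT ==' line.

Walk:
N0 x:[92/3,130/3] y:[15,35] z:[5,44] -> hit [92/3,35], descend [4, 6, 8, 9]
  N4 x:[92/3,41] y:[37/2,25] z:[32,44] -> miss, prune
  N6 x:[32,130/3] y:[23,65/2] z:[6,31] -> miss, prune
  N8 x:[34,121/3] y:[15,20] z:[5,30] -> miss, prune
  N9 x:[31,35] y:[53/2,35] z:[29,44] -> hit [31,35] leaf, test {P1@t=65/2, P2(miss), P15(miss)}

5 AABB tests over nodes [0, 4, 6, 8, 9]; 1 leaf entered; closest P1.

== RESULT ==
[0, 4, 6, 8, 9]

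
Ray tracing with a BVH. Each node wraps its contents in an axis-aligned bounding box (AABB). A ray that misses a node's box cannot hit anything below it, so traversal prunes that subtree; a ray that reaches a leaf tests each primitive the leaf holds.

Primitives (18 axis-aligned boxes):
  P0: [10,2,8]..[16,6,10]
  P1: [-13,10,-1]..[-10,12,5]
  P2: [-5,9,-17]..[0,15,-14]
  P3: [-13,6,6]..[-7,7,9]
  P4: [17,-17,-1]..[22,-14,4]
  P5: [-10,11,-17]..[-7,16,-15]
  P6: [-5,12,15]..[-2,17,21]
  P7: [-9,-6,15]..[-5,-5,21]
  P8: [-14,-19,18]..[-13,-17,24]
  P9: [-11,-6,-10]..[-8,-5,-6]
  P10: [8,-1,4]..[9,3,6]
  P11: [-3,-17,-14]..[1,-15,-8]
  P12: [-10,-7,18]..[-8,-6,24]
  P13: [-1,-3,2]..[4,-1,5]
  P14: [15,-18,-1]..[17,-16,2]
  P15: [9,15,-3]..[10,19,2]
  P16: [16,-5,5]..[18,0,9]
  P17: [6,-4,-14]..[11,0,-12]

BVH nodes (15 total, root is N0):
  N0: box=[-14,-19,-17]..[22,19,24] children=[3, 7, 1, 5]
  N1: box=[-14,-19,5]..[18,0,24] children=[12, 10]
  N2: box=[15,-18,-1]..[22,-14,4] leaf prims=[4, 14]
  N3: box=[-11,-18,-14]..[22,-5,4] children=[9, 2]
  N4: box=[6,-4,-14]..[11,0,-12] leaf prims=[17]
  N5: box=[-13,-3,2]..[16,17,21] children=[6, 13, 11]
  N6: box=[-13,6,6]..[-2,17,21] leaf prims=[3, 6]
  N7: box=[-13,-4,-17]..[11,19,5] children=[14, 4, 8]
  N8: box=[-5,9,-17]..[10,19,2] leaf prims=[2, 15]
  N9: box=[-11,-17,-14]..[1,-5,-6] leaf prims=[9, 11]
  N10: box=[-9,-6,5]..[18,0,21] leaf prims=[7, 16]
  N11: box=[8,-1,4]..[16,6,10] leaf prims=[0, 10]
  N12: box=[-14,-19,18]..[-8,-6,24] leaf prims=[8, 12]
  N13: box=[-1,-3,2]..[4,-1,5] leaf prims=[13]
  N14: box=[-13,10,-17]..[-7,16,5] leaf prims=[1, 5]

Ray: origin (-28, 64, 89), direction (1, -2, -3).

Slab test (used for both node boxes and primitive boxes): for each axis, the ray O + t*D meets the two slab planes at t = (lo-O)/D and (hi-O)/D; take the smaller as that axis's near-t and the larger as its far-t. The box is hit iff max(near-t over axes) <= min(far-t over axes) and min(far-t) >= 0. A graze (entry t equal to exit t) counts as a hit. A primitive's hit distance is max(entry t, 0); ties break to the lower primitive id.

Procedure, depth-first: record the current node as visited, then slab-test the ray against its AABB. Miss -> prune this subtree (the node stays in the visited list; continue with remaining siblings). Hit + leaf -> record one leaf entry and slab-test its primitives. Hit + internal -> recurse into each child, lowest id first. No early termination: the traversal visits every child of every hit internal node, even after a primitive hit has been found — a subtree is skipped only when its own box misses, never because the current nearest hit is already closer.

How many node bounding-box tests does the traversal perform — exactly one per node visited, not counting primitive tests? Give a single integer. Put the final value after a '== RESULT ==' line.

Traverse from the root:
N0 x:[14,50] y:[45/2,83/2] z:[65/3,106/3] -> hit [45/2,106/3], descend [1, 3, 5, 7]
  N1 x:[14,46] y:[32,83/2] z:[65/3,28] -> miss, prune
  N3 x:[17,50] y:[69/2,41] z:[85/3,103/3] -> miss, prune
  N5 x:[15,44] y:[47/2,67/2] z:[68/3,29] -> hit [47/2,29], descend [6, 11, 13]
    N6 x:[15,26] y:[47/2,29] z:[68/3,83/3] -> hit [47/2,26] leaf, test {P3(miss), P6@t=47/2}
    N11 x:[36,44] y:[29,65/2] z:[79/3,85/3] -> miss, prune
    N13 x:[27,32] y:[65/2,67/2] z:[28,29] -> miss, prune
  N7 x:[15,39] y:[45/2,34] z:[28,106/3] -> hit [28,34], descend [4, 8, 14]
    N4 x:[34,39] y:[32,34] z:[101/3,103/3] -> hit [34,34] leaf, test {P17@t=34}
    N8 x:[23,38] y:[45/2,55/2] z:[29,106/3] -> miss, prune
    N14 x:[15,21] y:[24,27] z:[28,106/3] -> miss, prune

11 AABB tests over nodes [0, 1, 3, 5, 6, 11, 13, 7, 4, 8, 14]; 2 leaves entered; closest P6.

== RESULT ==
11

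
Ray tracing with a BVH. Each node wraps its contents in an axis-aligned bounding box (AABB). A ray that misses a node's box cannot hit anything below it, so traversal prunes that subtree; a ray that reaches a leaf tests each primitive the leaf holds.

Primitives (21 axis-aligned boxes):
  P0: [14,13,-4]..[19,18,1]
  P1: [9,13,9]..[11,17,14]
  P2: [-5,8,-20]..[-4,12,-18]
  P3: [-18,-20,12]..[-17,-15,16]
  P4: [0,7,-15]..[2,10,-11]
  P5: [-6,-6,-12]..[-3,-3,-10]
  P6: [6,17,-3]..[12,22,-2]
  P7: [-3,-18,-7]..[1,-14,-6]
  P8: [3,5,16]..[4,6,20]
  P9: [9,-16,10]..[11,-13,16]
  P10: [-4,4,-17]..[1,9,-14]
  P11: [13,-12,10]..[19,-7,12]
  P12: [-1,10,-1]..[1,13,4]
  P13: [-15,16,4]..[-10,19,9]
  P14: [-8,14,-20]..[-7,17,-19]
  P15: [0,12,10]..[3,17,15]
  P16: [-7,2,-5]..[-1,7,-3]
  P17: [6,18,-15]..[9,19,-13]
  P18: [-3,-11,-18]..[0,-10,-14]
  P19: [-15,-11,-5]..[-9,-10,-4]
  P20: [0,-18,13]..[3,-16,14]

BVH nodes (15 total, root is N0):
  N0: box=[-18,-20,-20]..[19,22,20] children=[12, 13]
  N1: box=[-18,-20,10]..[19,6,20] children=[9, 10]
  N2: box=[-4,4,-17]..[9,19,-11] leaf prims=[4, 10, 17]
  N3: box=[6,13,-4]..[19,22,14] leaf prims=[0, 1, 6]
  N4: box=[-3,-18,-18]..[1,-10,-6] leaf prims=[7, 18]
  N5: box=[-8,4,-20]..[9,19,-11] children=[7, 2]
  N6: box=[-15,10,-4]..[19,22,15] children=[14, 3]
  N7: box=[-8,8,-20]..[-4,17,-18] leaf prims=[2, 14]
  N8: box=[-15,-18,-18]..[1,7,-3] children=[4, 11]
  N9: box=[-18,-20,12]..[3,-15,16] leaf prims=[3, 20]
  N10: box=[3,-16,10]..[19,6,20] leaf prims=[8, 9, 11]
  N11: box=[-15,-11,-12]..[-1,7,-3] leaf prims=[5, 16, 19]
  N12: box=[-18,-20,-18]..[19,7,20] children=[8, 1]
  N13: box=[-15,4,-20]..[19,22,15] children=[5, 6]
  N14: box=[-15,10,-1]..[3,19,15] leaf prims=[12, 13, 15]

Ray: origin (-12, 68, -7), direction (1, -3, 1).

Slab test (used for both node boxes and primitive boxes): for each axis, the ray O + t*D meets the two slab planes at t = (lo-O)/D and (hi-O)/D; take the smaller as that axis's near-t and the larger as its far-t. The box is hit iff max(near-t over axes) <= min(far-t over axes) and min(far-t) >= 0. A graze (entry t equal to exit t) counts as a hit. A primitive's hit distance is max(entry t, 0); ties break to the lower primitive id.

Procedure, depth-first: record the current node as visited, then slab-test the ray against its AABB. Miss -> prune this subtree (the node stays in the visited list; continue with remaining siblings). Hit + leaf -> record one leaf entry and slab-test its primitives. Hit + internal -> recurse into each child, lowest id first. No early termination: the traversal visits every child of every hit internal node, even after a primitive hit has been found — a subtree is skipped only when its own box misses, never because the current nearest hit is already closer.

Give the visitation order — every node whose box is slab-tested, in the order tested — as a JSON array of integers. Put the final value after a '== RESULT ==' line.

Trace the traversal:
N0 x:[-6,31] y:[46/3,88/3] z:[-13,27] -> hit [46/3,27], descend [12, 13]
  N12 x:[-6,31] y:[61/3,88/3] z:[-11,27] -> hit [61/3,27], descend [1, 8]
    N1 x:[-6,31] y:[62/3,88/3] z:[17,27] -> hit [62/3,27], descend [9, 10]
      N9 x:[-6,15] y:[83/3,88/3] z:[19,23] -> miss, prune
      N10 x:[15,31] y:[62/3,28] z:[17,27] -> hit [62/3,27] leaf, test {P8(miss), P9(miss), P11(miss)}
    N8 x:[-3,13] y:[61/3,86/3] z:[-11,4] -> miss, prune
  N13 x:[-3,31] y:[46/3,64/3] z:[-13,22] -> hit [46/3,64/3], descend [5, 6]
    N5 x:[4,21] y:[49/3,64/3] z:[-13,-4] -> miss, prune
    N6 x:[-3,31] y:[46/3,58/3] z:[3,22] -> hit [46/3,58/3], descend [3, 14]
      N3 x:[18,31] y:[46/3,55/3] z:[3,21] -> hit [18,55/3] leaf, test {P0(miss), P1(miss), P6(miss)}
      N14 x:[-3,15] y:[49/3,58/3] z:[6,22] -> miss, prune

order=[0, 12, 1, 9, 10, 8, 13, 5, 6, 3, 14]  |boxes|=11  |leaves|=2  hit=miss

== RESULT ==
[0, 12, 1, 9, 10, 8, 13, 5, 6, 3, 14]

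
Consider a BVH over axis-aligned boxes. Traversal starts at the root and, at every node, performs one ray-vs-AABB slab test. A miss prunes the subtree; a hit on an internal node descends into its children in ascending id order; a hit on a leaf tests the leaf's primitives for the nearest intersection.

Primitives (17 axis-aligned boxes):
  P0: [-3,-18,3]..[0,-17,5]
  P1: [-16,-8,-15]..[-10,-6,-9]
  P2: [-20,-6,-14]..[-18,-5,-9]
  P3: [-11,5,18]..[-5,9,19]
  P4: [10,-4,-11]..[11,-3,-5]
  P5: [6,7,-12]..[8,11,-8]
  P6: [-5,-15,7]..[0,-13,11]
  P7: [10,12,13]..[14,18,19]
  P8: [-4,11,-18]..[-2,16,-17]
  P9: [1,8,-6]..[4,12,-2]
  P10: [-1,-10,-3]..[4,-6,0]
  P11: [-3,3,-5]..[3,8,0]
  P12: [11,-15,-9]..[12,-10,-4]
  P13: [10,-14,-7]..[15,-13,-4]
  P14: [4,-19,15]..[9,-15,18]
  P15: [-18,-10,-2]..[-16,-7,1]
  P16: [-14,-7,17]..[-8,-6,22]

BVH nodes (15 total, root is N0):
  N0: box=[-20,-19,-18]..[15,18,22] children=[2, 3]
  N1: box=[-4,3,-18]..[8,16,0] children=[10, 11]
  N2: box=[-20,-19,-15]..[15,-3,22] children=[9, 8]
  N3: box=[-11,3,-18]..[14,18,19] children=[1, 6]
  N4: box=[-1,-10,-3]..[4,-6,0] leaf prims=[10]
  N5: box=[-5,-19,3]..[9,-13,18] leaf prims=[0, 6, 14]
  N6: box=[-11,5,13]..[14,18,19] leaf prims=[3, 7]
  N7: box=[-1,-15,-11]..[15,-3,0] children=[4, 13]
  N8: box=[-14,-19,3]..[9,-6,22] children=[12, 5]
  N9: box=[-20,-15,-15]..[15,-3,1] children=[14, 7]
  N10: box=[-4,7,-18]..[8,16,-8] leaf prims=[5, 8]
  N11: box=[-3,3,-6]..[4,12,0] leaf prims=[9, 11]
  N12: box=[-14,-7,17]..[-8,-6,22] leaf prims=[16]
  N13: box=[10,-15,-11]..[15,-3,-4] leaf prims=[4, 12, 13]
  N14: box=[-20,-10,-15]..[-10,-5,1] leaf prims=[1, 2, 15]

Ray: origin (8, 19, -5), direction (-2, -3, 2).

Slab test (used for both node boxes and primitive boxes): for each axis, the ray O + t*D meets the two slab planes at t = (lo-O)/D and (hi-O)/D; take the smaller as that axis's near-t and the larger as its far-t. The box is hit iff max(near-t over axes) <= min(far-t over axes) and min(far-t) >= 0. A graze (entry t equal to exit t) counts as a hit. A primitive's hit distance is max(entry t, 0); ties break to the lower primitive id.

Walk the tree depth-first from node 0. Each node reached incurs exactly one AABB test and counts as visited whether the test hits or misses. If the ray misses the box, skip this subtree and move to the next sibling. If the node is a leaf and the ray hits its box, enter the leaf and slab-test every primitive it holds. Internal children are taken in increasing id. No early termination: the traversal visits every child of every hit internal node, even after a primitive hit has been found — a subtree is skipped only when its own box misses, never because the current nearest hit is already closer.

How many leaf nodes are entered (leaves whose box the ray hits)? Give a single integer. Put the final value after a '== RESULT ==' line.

Traverse from the root:
N0 x:[-7/2,14] y:[1/3,38/3] z:[-13/2,27/2] -> hit [1/3,38/3], descend [2, 3]
  N2 x:[-7/2,14] y:[22/3,38/3] z:[-5,27/2] -> hit [22/3,38/3], descend [8, 9]
    N8 x:[-1/2,11] y:[25/3,38/3] z:[4,27/2] -> hit [25/3,11], descend [5, 12]
      N5 x:[-1/2,13/2] y:[32/3,38/3] z:[4,23/2] -> miss, prune
      N12 x:[8,11] y:[25/3,26/3] z:[11,27/2] -> miss, prune
    N9 x:[-7/2,14] y:[22/3,34/3] z:[-5,3] -> miss, prune
  N3 x:[-3,19/2] y:[1/3,16/3] z:[-13/2,12] -> hit [1/3,16/3], descend [1, 6]
    N1 x:[0,6] y:[1,16/3] z:[-13/2,5/2] -> hit [1,5/2], descend [10, 11]
      N10 x:[0,6] y:[1,4] z:[-13/2,-3/2] -> miss, prune
      N11 x:[2,11/2] y:[7/3,16/3] z:[-1/2,5/2] -> hit [7/3,5/2] leaf, test {P9(miss), P11(miss)}
    N6 x:[-3,19/2] y:[1/3,14/3] z:[9,12] -> miss, prune

11 AABB tests over nodes [0, 2, 8, 5, 12, 9, 3, 1, 10, 11, 6]; 1 leaf entered; closest miss.

== RESULT ==
1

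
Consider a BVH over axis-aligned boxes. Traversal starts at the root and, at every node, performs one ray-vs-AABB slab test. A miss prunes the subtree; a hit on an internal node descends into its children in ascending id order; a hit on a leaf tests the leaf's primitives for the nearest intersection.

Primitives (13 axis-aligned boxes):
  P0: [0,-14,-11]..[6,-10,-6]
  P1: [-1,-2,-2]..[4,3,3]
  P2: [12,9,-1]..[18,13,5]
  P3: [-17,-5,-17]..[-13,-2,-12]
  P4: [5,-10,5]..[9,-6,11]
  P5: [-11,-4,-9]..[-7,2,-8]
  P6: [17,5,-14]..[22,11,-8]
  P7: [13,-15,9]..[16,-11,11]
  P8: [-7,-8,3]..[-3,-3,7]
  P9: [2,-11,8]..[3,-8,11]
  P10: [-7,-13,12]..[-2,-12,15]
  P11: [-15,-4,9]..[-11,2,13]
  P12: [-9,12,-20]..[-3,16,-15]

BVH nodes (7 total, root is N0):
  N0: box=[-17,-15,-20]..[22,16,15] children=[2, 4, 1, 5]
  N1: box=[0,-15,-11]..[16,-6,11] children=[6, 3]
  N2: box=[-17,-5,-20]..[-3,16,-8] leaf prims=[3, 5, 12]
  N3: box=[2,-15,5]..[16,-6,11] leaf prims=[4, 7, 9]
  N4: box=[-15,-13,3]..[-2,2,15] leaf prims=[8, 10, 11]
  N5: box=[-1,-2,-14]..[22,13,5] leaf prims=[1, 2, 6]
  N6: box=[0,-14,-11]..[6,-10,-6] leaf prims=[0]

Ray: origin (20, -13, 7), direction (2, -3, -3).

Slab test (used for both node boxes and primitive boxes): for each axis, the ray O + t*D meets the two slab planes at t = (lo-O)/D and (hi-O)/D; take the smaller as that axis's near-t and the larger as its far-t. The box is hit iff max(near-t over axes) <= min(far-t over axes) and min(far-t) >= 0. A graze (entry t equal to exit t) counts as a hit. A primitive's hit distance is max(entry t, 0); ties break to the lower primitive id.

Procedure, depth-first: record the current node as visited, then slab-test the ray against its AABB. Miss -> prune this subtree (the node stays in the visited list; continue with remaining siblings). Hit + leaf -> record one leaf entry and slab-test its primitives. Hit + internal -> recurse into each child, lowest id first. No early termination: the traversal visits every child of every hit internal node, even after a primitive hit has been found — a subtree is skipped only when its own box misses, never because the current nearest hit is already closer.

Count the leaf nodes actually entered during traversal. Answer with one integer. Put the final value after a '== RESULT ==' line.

Walk:
N0 x:[-37/2,1] y:[-29/3,2/3] z:[-8/3,9] -> hit [-8/3,2/3], descend [1, 2, 4, 5]
  N1 x:[-10,-2] y:[-7/3,2/3] z:[-4/3,6] -> miss, prune
  N2 x:[-37/2,-23/2] y:[-29/3,-8/3] z:[5,9] -> miss, prune
  N4 x:[-35/2,-11] y:[-5,0] z:[-8/3,4/3] -> miss, prune
  N5 x:[-21/2,1] y:[-26/3,-11/3] z:[2/3,7] -> miss, prune

order=[0, 1, 2, 4, 5]  |boxes|=5  |leaves|=0  hit=miss

== RESULT ==
0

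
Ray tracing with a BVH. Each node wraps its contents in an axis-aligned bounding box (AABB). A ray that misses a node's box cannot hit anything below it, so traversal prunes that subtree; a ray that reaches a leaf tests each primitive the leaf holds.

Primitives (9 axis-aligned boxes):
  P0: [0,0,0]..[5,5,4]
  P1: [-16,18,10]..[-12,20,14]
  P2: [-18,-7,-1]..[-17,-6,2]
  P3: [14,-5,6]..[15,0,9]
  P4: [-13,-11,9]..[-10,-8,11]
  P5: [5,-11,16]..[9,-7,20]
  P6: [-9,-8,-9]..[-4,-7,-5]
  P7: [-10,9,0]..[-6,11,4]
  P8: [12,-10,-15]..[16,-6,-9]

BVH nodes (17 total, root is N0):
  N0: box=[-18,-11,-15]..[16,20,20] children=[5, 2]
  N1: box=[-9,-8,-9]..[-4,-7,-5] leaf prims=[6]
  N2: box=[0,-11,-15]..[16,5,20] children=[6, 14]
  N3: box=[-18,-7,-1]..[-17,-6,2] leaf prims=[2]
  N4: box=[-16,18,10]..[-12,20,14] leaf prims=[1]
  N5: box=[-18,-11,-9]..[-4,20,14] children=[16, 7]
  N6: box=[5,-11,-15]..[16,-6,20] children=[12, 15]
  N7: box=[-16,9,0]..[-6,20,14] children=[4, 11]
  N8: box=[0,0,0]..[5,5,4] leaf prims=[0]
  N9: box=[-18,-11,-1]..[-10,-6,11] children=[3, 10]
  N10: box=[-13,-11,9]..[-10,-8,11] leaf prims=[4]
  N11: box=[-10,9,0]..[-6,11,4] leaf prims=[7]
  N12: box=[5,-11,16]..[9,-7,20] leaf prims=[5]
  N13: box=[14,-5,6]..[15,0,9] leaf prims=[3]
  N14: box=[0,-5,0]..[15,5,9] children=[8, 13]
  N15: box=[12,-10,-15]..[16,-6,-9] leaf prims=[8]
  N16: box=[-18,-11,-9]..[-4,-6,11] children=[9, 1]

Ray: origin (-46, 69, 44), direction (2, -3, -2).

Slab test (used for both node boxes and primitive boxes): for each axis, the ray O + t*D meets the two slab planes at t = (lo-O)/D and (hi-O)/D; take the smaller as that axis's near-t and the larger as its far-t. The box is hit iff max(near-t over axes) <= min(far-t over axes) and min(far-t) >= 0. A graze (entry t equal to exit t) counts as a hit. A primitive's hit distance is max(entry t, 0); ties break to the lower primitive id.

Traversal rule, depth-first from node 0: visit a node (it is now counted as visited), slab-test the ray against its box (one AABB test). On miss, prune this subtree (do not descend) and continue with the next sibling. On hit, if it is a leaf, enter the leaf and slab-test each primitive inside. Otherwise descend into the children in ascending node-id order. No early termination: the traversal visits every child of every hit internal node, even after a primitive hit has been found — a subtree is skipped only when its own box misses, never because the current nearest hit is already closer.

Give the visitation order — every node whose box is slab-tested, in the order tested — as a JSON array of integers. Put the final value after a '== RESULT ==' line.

Trace the traversal:
N0 x:[14,31] y:[49/3,80/3] z:[12,59/2] -> hit [49/3,80/3], descend [2, 5]
  N2 x:[23,31] y:[64/3,80/3] z:[12,59/2] -> hit [23,80/3], descend [6, 14]
    N6 x:[51/2,31] y:[25,80/3] z:[12,59/2] -> hit [51/2,80/3], descend [12, 15]
      N12 x:[51/2,55/2] y:[76/3,80/3] z:[12,14] -> miss, prune
      N15 x:[29,31] y:[25,79/3] z:[53/2,59/2] -> miss, prune
    N14 x:[23,61/2] y:[64/3,74/3] z:[35/2,22] -> miss, prune
  N5 x:[14,21] y:[49/3,80/3] z:[15,53/2] -> hit [49/3,21], descend [7, 16]
    N7 x:[15,20] y:[49/3,20] z:[15,22] -> hit [49/3,20], descend [4, 11]
      N4 x:[15,17] y:[49/3,17] z:[15,17] -> hit [49/3,17] leaf, test {P1@t=49/3}
      N11 x:[18,20] y:[58/3,20] z:[20,22] -> hit [20,20] leaf, test {P7@t=20}
    N16 x:[14,21] y:[25,80/3] z:[33/2,53/2] -> miss, prune

order=[0, 2, 6, 12, 15, 14, 5, 7, 4, 11, 16]  |boxes|=11  |leaves|=2  hit=P1

== RESULT ==
[0, 2, 6, 12, 15, 14, 5, 7, 4, 11, 16]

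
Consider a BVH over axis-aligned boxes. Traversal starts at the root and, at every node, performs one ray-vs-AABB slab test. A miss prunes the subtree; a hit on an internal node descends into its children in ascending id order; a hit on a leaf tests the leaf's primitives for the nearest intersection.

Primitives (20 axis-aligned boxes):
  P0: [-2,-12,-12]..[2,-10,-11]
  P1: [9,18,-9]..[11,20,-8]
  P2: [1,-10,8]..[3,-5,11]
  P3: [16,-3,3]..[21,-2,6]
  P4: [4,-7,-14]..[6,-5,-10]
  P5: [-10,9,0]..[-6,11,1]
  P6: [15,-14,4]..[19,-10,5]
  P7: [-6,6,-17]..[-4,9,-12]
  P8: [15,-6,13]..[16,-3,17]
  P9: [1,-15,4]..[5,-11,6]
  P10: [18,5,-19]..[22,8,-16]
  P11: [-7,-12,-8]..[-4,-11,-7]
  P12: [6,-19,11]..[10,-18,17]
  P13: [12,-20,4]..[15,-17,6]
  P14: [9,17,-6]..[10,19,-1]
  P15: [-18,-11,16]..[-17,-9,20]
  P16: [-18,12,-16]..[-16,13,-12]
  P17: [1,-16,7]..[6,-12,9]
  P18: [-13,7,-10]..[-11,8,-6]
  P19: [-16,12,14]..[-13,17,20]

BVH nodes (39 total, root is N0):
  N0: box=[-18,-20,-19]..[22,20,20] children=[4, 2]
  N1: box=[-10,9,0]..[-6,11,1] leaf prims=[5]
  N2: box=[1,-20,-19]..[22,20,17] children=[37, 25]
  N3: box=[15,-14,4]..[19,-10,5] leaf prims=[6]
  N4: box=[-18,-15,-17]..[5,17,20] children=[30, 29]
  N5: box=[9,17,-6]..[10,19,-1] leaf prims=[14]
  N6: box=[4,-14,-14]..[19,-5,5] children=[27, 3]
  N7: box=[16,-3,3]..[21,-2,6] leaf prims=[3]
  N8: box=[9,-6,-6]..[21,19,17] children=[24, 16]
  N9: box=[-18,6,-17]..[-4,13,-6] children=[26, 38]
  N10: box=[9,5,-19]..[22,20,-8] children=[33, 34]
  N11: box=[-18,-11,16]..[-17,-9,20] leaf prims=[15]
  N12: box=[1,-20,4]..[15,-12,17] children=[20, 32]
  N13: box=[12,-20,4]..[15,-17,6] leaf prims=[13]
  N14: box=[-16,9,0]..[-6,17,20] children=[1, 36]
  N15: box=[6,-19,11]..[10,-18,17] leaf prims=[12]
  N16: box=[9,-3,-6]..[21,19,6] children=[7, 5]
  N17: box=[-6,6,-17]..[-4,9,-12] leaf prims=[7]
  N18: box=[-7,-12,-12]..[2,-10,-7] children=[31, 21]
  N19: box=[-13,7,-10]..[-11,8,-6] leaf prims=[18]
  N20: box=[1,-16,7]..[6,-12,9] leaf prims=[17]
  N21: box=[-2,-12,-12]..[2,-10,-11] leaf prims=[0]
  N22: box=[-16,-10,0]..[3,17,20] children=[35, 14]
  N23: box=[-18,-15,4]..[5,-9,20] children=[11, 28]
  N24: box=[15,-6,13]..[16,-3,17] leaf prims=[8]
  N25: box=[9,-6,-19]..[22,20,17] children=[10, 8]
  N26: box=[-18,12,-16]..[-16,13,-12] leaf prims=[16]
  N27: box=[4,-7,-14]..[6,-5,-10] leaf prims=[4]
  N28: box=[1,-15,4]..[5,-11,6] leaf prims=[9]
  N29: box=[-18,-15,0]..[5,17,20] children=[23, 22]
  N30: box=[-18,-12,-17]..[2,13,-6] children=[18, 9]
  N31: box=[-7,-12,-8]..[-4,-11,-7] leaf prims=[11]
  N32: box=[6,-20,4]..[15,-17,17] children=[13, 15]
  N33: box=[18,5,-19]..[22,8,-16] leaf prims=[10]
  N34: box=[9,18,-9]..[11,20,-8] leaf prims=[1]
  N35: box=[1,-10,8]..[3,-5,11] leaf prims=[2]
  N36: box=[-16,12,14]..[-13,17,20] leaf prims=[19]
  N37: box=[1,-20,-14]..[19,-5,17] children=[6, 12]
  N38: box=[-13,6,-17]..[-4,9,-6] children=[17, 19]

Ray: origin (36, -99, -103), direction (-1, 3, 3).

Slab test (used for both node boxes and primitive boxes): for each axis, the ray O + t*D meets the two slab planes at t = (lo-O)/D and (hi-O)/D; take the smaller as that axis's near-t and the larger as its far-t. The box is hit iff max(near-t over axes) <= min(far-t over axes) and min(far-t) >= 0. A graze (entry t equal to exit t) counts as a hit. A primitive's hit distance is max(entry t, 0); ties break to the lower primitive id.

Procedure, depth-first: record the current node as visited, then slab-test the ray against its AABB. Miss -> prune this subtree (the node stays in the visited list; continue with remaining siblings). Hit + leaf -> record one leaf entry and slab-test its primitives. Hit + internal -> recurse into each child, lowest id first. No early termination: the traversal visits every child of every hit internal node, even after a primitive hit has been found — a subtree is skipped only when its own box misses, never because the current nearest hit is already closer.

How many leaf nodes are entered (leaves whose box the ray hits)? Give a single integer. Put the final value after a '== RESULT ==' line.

Walk:
N0 x:[14,54] y:[79/3,119/3] z:[28,41] -> hit [28,119/3], descend [2, 4]
  N2 x:[14,35] y:[79/3,119/3] z:[28,40] -> hit [28,35], descend [25, 37]
    N25 x:[14,27] y:[31,119/3] z:[28,40] -> miss, prune
    N37 x:[17,35] y:[79/3,94/3] z:[89/3,40] -> hit [89/3,94/3], descend [6, 12]
      N6 x:[17,32] y:[85/3,94/3] z:[89/3,36] -> hit [89/3,94/3], descend [3, 27]
        N3 x:[17,21] y:[85/3,89/3] z:[107/3,36] -> miss, prune
        N27 x:[30,32] y:[92/3,94/3] z:[89/3,31] -> hit [92/3,31] leaf, test {P4@t=92/3}
      N12 x:[21,35] y:[79/3,29] z:[107/3,40] -> miss, prune
  N4 x:[31,54] y:[28,116/3] z:[86/3,41] -> hit [31,116/3], descend [29, 30]
    N29 x:[31,54] y:[28,116/3] z:[103/3,41] -> hit [103/3,116/3], descend [22, 23]
      N22 x:[33,52] y:[89/3,116/3] z:[103/3,41] -> hit [103/3,116/3], descend [14, 35]
        N14 x:[42,52] y:[36,116/3] z:[103/3,41] -> miss, prune
        N35 x:[33,35] y:[89/3,94/3] z:[37,38] -> miss, prune
      N23 x:[31,54] y:[28,30] z:[107/3,41] -> miss, prune
    N30 x:[34,54] y:[29,112/3] z:[86/3,97/3] -> miss, prune

Visited [0, 2, 25, 37, 6, 3, 27, 12, 4, 29, 22, 14, 35, 23, 30]. Tests: 15 box, 1 leaf. Nearest: P4.

== RESULT ==
1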